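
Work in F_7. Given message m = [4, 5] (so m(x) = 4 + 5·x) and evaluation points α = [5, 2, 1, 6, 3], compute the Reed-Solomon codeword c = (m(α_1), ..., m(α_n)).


c = [1, 0, 2, 6, 5]

Message polynomial: m(x) = 4 + 5·x (mod 7).
For each evaluation point α_i, compute m(α_i) mod 7:
  α_1 = 5: Horner steps 5 → 1, so m(5) = 1.
  α_2 = 2: Horner steps 5 → 0, so m(2) = 0.
  α_3 = 1: Horner steps 5 → 2, so m(1) = 2.
  α_4 = 6: Horner steps 5 → 6, so m(6) = 6.
  α_5 = 3: Horner steps 5 → 5, so m(3) = 5.
Codeword c = [1, 0, 2, 6, 5] ∈ F_7^5.


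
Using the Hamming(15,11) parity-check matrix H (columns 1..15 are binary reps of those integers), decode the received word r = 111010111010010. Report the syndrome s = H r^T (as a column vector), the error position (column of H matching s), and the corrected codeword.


s = (0, 1, 1, 0)^T, error position = 6, corrected codeword c = 111011111010010

Compute s = H r^T mod 2 one row at a time:
  s_1 = 1 + 1 + 0 + 1 + 0 + 0 + 1 + 0 = 4 ≡ 0 (mod 2).
  s_2 = 0 + 1 + 0 + 1 + 0 + 0 + 1 + 0 = 3 ≡ 1 (mod 2).
  s_3 = 1 + 1 + 0 + 1 + 0 + 1 + 1 + 0 = 5 ≡ 1 (mod 2).
  s_4 = 1 + 1 + 1 + 1 + 1 + 1 + 0 + 0 = 6 ≡ 0 (mod 2).
s = (0, 1, 1, 0)^T — this equals column 6 of H (binary 0110), so error is at position 6.
Correct: flip bit 6 of r = 111010111010010 to get c = 111011111010010.


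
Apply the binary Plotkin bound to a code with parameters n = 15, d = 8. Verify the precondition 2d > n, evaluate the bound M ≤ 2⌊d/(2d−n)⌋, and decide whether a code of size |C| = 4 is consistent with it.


Plotkin bound M ≤ 16; given |C| = 4 ≤ bound (satisfied).

Check applicability: 2d = 16, n = 15.
2d − n = 1 > 0, so Plotkin applies.
Compute d/(2d−n) = 8/1 ≈ 8.0000.
⌊d/(2d−n)⌋ = 8.
Plotkin bound: M ≤ 2·8 = 16.
Given |C| = 4, check: satisfied.
This |C| is below the Plotkin bound.


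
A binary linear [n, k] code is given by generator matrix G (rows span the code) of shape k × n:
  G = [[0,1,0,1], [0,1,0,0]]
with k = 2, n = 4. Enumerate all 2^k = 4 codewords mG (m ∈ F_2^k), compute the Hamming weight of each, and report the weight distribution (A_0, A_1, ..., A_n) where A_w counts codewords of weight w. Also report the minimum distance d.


Weight distribution: A_0 = 1, A_1 = 2, A_2 = 1. Minimum distance d = 1.

Enumerate all 2^2 = 4 messages m ∈ F_2^2.
For each, compute codeword c = mG in F_2^4, then tally its weight.
  m = 00 → c = 0000, weight = 0.
  m = 10 → c = 0101, weight = 2.
  m = 01 → c = 0100, weight = 1.
  m = 11 → c = 0001, weight = 1.
Tally weights:
  weight 0: 1 codewords.
  weight 1: 2 codewords.
  weight 2: 1 codewords.
Minimum distance d = smallest w > 0 with A_w > 0 = 1.
Sanity: Σ A_w = 4 = 2^2 = 4 ✓.


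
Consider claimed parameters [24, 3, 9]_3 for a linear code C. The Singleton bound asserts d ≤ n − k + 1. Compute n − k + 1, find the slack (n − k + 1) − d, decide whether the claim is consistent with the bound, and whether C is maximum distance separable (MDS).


Singleton RHS = n − k + 1 = 22, slack = 13, bound satisfied, not MDS.

Singleton bound: d ≤ n − k + 1.
Here n = 24, k = 3, so n − k + 1 = 22.
Given d = 9, check d ≤ 22: YES.
Slack = (n − k + 1) − d = 13.
The code is NOT MDS (slack = 13 > 0).
Description: the claimed parameters are [24, 3, 9]_3; such a code would be non-MDS.


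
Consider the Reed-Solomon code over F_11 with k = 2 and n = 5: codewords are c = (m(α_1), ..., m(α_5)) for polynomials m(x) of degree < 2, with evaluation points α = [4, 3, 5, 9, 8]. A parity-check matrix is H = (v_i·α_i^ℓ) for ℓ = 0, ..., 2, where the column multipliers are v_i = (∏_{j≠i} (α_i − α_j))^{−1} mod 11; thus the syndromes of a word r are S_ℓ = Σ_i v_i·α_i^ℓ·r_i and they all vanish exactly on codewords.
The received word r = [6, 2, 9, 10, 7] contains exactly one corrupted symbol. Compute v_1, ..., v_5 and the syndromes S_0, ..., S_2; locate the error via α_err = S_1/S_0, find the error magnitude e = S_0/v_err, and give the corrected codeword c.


S = (2, 6, 7), error at position 2, error magnitude e = 10, c = [6, 3, 9, 10, 7].

Step 1: column multipliers v_i = (∏_{j≠i}(α_i − α_j))^{−1} mod 11.
  i = 1 (α = 4): (4−3)(4−5)(4−9)(4−8) = 1·(−1)·(−5)·(−4) = −20 ≡ 2, so v_1 = 2^{−1} = 6 (mod 11).
  i = 2 (α = 3): (3−4)(3−5)(3−9)(3−8) = (−1)·(−2)·(−6)·(−5) = 60 ≡ 5, so v_2 = 5^{−1} = 9 (mod 11).
  i = 3 (α = 5): (5−4)(5−3)(5−9)(5−8) = 1·2·(−4)·(−3) = 24 ≡ 2, so v_3 = 2^{−1} = 6 (mod 11).
  i = 4 (α = 9): (9−4)(9−3)(9−5)(9−8) = 5·6·4·1 = 120 ≡ 10, so v_4 = 10^{−1} = 10 (mod 11).
  i = 5 (α = 8): (8−4)(8−3)(8−5)(8−9) = 4·5·3·(−1) = −60 ≡ 6, so v_5 = 6^{−1} = 2 (mod 11).
  v = [6, 9, 6, 10, 2].
Step 2: syndromes of r = [6, 2, 9, 10, 7] (all sums mod 11).
  S_0 = Σ v_i r_i = 6·6 + 9·2 + 6·9 + 10·10 + 2·7 = 222 ≡ 2.
  S_1 = Σ v_i α_i r_i = 6·4·6 + 9·3·2 + 6·5·9 + 10·9·10 + 2·8·7 = 1480 ≡ 6.
  α_i^2 mod 11 = [5, 9, 3, 4, 9].
  S_2 = Σ v_i α_i^2 r_i = 6·5·6 + 9·9·2 + 6·3·9 + 10·4·10 + 2·9·7 = 1030 ≡ 7.
  S = (2, 6, 7) ≠ 0, so r is not a codeword (an error is present).
Step 3: locate the error. For a single error e at position i, S_ℓ = v_i·e·α_i^ℓ, so α_err = S_1/S_0.
  S_0^{−1} = 2^{−1} = 6 (mod 11), so α_err = 6·6 = 36 ≡ 3 = α_2. Error position i = 2.
  Consistency check: S_2/S_1 = 7·2 = 14 ≡ 3 = α_err ✓ (single-error assumption holds).
Step 4: error magnitude e = S_0/v_2 = S_0·∏_{j≠2}(α_2 − α_j) = 2·5 = 10 ≡ 10 (mod 11).
Step 5: correct position 2: c_2 = r_2 − e = 2 − 10 ≡ 3 (mod 11). Hence c = [6, 3, 9, 10, 7].
  Check: interpolating c through the α_i gives m(x) = 5 + 3·x (degree < 2) with m(α_i) = c_i for every i, so c is indeed a codeword.


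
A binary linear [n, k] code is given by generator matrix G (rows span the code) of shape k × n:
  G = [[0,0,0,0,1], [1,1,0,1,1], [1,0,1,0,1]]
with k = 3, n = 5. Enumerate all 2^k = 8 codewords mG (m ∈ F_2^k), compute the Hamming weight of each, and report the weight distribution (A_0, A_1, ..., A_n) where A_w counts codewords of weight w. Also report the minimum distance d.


Weight distribution: A_0 = 1, A_1 = 1, A_2 = 1, A_3 = 3, A_4 = 2. Minimum distance d = 1.

Enumerate all 2^3 = 8 messages m ∈ F_2^3.
For each, compute codeword c = mG in F_2^5, then tally its weight.
  m = 000 → c = 00000, weight = 0.
  m = 100 → c = 00001, weight = 1.
  m = 010 → c = 11011, weight = 4.
  m = 110 → c = 11010, weight = 3.
  m = 001 → c = 10101, weight = 3.
  m = 101 → c = 10100, weight = 2.
  m = 011 → c = 01110, weight = 3.
  m = 111 → c = 01111, weight = 4.
Tally weights:
  weight 0: 1 codewords.
  weight 1: 1 codewords.
  weight 2: 1 codewords.
  weight 3: 3 codewords.
  weight 4: 2 codewords.
Minimum distance d = smallest w > 0 with A_w > 0 = 1.
Sanity: Σ A_w = 8 = 2^3 = 8 ✓.


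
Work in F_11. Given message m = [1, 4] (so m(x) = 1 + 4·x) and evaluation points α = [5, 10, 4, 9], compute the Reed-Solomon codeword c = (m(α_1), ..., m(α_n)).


c = [10, 8, 6, 4]

Message polynomial: m(x) = 1 + 4·x (mod 11).
For each evaluation point α_i, compute m(α_i) mod 11:
  α_1 = 5: Horner steps 4 → 10, so m(5) = 10.
  α_2 = 10: Horner steps 4 → 8, so m(10) = 8.
  α_3 = 4: Horner steps 4 → 6, so m(4) = 6.
  α_4 = 9: Horner steps 4 → 4, so m(9) = 4.
Codeword c = [10, 8, 6, 4] ∈ F_11^4.


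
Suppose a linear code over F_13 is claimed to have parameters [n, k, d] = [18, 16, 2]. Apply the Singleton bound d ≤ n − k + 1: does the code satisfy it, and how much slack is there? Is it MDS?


Singleton RHS = n − k + 1 = 3, slack = 1, bound satisfied, not MDS.

Singleton bound: d ≤ n − k + 1.
Here n = 18, k = 16, so n − k + 1 = 3.
Given d = 2, check d ≤ 3: YES.
Slack = (n − k + 1) − d = 1.
The code is NOT MDS (slack = 1 > 0).
Description: the claimed parameters are [18, 16, 2]_13; such a code would be non-MDS.


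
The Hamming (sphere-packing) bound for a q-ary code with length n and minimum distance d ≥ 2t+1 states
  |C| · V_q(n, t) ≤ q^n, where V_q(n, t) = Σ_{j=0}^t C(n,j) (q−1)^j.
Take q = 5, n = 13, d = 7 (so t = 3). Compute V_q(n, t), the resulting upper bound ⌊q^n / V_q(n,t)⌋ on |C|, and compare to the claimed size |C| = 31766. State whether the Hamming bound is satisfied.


V_q(n, t) = 19605, q^n = 1220703125, Hamming bound = 62264, |C| = 31766 ≤ bound (satisfied).

Step 1: Compute V_q(n, t) = Σ_{j=0}^3 C(n, j) (q−1)^j.
  j = 0: C(13,0)·(4)^0 = 1·1 = 1.
  j = 1: C(13,1)·(4)^1 = 13·4 = 52.
  j = 2: C(13,2)·(4)^2 = 78·16 = 1248.
  j = 3: C(13,3)·(4)^3 = 286·64 = 18304.
  V_q(n, t) = 1 + 52 + 1248 + 18304 = 19605.
Step 2: q^n = 5^13 = 1220703125.
Step 3: Hamming bound ⌊q^n / V_q(n,t)⌋ = ⌊1220703125/19605⌋ = 62264.
Step 4: Compare |C| = 31766 to 62264: satisfied.
The claimed |C| lies below the Hamming bound.


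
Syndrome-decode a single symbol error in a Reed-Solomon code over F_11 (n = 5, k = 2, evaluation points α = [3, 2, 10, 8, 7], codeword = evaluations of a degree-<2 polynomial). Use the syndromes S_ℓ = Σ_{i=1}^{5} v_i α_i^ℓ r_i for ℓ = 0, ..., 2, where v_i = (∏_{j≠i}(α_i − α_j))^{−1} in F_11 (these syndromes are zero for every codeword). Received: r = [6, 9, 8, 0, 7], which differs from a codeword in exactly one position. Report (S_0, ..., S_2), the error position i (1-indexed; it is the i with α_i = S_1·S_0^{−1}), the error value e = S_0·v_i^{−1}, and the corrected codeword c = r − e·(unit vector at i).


S = (5, 4, 1), error at position 1, error magnitude e = 4, c = [2, 9, 8, 0, 7].

Step 1: column multipliers v_i = (∏_{j≠i}(α_i − α_j))^{−1} mod 11.
  i = 1 (α = 3): (3−2)(3−10)(3−8)(3−7) = 1·(−7)·(−5)·(−4) = −140 ≡ 3, so v_1 = 3^{−1} = 4 (mod 11).
  i = 2 (α = 2): (2−3)(2−10)(2−8)(2−7) = (−1)·(−8)·(−6)·(−5) = 240 ≡ 9, so v_2 = 9^{−1} = 5 (mod 11).
  i = 3 (α = 10): (10−3)(10−2)(10−8)(10−7) = 7·8·2·3 = 336 ≡ 6, so v_3 = 6^{−1} = 2 (mod 11).
  i = 4 (α = 8): (8−3)(8−2)(8−10)(8−7) = 5·6·(−2)·1 = −60 ≡ 6, so v_4 = 6^{−1} = 2 (mod 11).
  i = 5 (α = 7): (7−3)(7−2)(7−10)(7−8) = 4·5·(−3)·(−1) = 60 ≡ 5, so v_5 = 5^{−1} = 9 (mod 11).
  v = [4, 5, 2, 2, 9].
Step 2: syndromes of r = [6, 9, 8, 0, 7] (all sums mod 11).
  S_0 = Σ v_i r_i = 4·6 + 5·9 + 2·8 + 2·0 + 9·7 = 148 ≡ 5.
  S_1 = Σ v_i α_i r_i = 4·3·6 + 5·2·9 + 2·10·8 + 2·8·0 + 9·7·7 = 763 ≡ 4.
  α_i^2 mod 11 = [9, 4, 1, 9, 5].
  S_2 = Σ v_i α_i^2 r_i = 4·9·6 + 5·4·9 + 2·1·8 + 2·9·0 + 9·5·7 = 727 ≡ 1.
  S = (5, 4, 1) ≠ 0, so r is not a codeword (an error is present).
Step 3: locate the error. For a single error e at position i, S_ℓ = v_i·e·α_i^ℓ, so α_err = S_1/S_0.
  S_0^{−1} = 5^{−1} = 9 (mod 11), so α_err = 4·9 = 36 ≡ 3 = α_1. Error position i = 1.
  Consistency check: S_2/S_1 = 1·3 = 3 ≡ 3 = α_err ✓ (single-error assumption holds).
Step 4: error magnitude e = S_0/v_1 = S_0·∏_{j≠1}(α_1 − α_j) = 5·3 = 15 ≡ 4 (mod 11).
Step 5: correct position 1: c_1 = r_1 − e = 6 − 4 ≡ 2 (mod 11). Hence c = [2, 9, 8, 0, 7].
  Check: interpolating c through the α_i gives m(x) = 1 + 4·x (degree < 2) with m(α_i) = c_i for every i, so c is indeed a codeword.


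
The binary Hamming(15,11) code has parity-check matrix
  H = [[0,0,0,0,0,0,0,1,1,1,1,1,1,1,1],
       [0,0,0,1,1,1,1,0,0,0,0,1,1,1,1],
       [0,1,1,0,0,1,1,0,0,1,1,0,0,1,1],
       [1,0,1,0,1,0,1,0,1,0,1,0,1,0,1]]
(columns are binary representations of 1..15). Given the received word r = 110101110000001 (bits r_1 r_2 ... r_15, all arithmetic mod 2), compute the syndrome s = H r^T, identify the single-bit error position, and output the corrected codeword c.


s = (0, 0, 0, 1)^T, error position = 1, corrected codeword c = 010101110000001

Compute s = H r^T mod 2 one row at a time:
  s_1 = 1 + 0 + 0 + 0 + 0 + 0 + 0 + 1 = 2 ≡ 0 (mod 2).
  s_2 = 1 + 0 + 1 + 1 + 0 + 0 + 0 + 1 = 4 ≡ 0 (mod 2).
  s_3 = 1 + 0 + 1 + 1 + 0 + 0 + 0 + 1 = 4 ≡ 0 (mod 2).
  s_4 = 1 + 0 + 0 + 1 + 0 + 0 + 0 + 1 = 3 ≡ 1 (mod 2).
s = (0, 0, 0, 1)^T — this equals column 1 of H (binary 0001), so error is at position 1.
Correct: flip bit 1 of r = 110101110000001 to get c = 010101110000001.


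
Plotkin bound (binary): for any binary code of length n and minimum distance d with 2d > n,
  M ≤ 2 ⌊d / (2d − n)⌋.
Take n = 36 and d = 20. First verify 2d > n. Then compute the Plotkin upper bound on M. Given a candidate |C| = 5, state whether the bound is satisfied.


Plotkin bound M ≤ 10; given |C| = 5 ≤ bound (satisfied).

Check applicability: 2d = 40, n = 36.
2d − n = 4 > 0, so Plotkin applies.
Compute d/(2d−n) = 20/4 ≈ 5.0000.
⌊d/(2d−n)⌋ = 5.
Plotkin bound: M ≤ 2·5 = 10.
Given |C| = 5, check: satisfied.
This |C| is below the Plotkin bound.


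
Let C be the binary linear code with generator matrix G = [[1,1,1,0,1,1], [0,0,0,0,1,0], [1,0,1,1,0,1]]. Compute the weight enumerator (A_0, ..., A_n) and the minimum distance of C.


Weight distribution: A_0 = 1, A_1 = 1, A_2 = 1, A_3 = 1, A_4 = 2, A_5 = 2. Minimum distance d = 1.

Enumerate all 2^3 = 8 messages m ∈ F_2^3.
For each, compute codeword c = mG in F_2^6, then tally its weight.
  m = 000 → c = 000000, weight = 0.
  m = 100 → c = 111011, weight = 5.
  m = 010 → c = 000010, weight = 1.
  m = 110 → c = 111001, weight = 4.
  m = 001 → c = 101101, weight = 4.
  m = 101 → c = 010110, weight = 3.
  m = 011 → c = 101111, weight = 5.
  m = 111 → c = 010100, weight = 2.
Tally weights:
  weight 0: 1 codewords.
  weight 1: 1 codewords.
  weight 2: 1 codewords.
  weight 3: 1 codewords.
  weight 4: 2 codewords.
  weight 5: 2 codewords.
Minimum distance d = smallest w > 0 with A_w > 0 = 1.
Sanity: Σ A_w = 8 = 2^3 = 8 ✓.


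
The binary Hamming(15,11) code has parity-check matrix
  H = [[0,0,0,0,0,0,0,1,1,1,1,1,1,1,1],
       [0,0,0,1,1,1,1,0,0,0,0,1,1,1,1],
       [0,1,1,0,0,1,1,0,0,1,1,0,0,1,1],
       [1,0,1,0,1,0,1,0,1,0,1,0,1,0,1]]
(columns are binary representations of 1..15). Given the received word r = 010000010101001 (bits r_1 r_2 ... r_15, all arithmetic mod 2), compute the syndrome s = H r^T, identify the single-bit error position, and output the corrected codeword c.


s = (0, 0, 1, 1)^T, error position = 3, corrected codeword c = 011000010101001

Compute s = H r^T mod 2 one row at a time:
  s_1 = 1 + 0 + 1 + 0 + 1 + 0 + 0 + 1 = 4 ≡ 0 (mod 2).
  s_2 = 0 + 0 + 0 + 0 + 1 + 0 + 0 + 1 = 2 ≡ 0 (mod 2).
  s_3 = 1 + 0 + 0 + 0 + 1 + 0 + 0 + 1 = 3 ≡ 1 (mod 2).
  s_4 = 0 + 0 + 0 + 0 + 0 + 0 + 0 + 1 = 1 ≡ 1 (mod 2).
s = (0, 0, 1, 1)^T — this equals column 3 of H (binary 0011), so error is at position 3.
Correct: flip bit 3 of r = 010000010101001 to get c = 011000010101001.


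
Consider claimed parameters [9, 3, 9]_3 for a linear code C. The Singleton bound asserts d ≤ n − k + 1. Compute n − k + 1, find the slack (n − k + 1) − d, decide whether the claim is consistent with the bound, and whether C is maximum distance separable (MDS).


Singleton RHS = n − k + 1 = 7, slack = -2, bound violated (no such code; not MDS).

Singleton bound: d ≤ n − k + 1.
Here n = 9, k = 3, so n − k + 1 = 7.
Given d = 9, check d ≤ 7: NO.
Slack = (n − k + 1) − d = -2.
The slack is negative: d = 9 exceeds n − k + 1 = 7 by 2, so the Singleton bound is violated and no linear [9, 3, 9]_3 code can exist. In particular it is not MDS (MDS requires d = n − k + 1 exactly).
Description: the claimed parameters are [9, 3, 9]_3; such a code would be impossible (violates the Singleton bound).


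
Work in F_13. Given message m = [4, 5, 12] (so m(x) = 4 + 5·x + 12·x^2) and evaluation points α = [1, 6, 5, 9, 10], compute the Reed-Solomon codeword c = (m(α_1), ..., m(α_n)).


c = [8, 11, 4, 7, 6]

Message polynomial: m(x) = 4 + 5·x + 12·x^2 (mod 13).
For each evaluation point α_i, compute m(α_i) mod 13:
  α_1 = 1: Horner steps 12 → 4 → 8, so m(1) = 8.
  α_2 = 6: Horner steps 12 → 12 → 11, so m(6) = 11.
  α_3 = 5: Horner steps 12 → 0 → 4, so m(5) = 4.
  α_4 = 9: Horner steps 12 → 9 → 7, so m(9) = 7.
  α_5 = 10: Horner steps 12 → 8 → 6, so m(10) = 6.
Codeword c = [8, 11, 4, 7, 6] ∈ F_13^5.


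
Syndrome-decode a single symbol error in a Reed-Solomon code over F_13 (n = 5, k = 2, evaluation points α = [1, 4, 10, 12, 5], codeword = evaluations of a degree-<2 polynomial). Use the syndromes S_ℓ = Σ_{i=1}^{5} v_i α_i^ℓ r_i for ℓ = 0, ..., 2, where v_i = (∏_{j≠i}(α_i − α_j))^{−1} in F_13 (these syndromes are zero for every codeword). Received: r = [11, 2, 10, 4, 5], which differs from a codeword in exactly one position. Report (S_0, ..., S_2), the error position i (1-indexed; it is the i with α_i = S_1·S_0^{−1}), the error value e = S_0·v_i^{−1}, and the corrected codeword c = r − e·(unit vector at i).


S = (11, 3, 2), error at position 5, error magnitude e = 6, c = [11, 2, 10, 4, 12].

Step 1: column multipliers v_i = (∏_{j≠i}(α_i − α_j))^{−1} mod 13.
  i = 1 (α = 1): (1−4)(1−10)(1−12)(1−5) = (−3)·(−9)·(−11)·(−4) = 1188 ≡ 5, so v_1 = 5^{−1} = 8 (mod 13).
  i = 2 (α = 4): (4−1)(4−10)(4−12)(4−5) = 3·(−6)·(−8)·(−1) = −144 ≡ 12, so v_2 = 12^{−1} = 12 (mod 13).
  i = 3 (α = 10): (10−1)(10−4)(10−12)(10−5) = 9·6·(−2)·5 = −540 ≡ 6, so v_3 = 6^{−1} = 11 (mod 13).
  i = 4 (α = 12): (12−1)(12−4)(12−10)(12−5) = 11·8·2·7 = 1232 ≡ 10, so v_4 = 10^{−1} = 4 (mod 13).
  i = 5 (α = 5): (5−1)(5−4)(5−10)(5−12) = 4·1·(−5)·(−7) = 140 ≡ 10, so v_5 = 10^{−1} = 4 (mod 13).
  v = [8, 12, 11, 4, 4].
Step 2: syndromes of r = [11, 2, 10, 4, 5] (all sums mod 13).
  S_0 = Σ v_i r_i = 8·11 + 12·2 + 11·10 + 4·4 + 4·5 = 258 ≡ 11.
  S_1 = Σ v_i α_i r_i = 8·1·11 + 12·4·2 + 11·10·10 + 4·12·4 + 4·5·5 = 1576 ≡ 3.
  α_i^2 mod 13 = [1, 3, 9, 1, 12].
  S_2 = Σ v_i α_i^2 r_i = 8·1·11 + 12·3·2 + 11·9·10 + 4·1·4 + 4·12·5 = 1406 ≡ 2.
  S = (11, 3, 2) ≠ 0, so r is not a codeword (an error is present).
Step 3: locate the error. For a single error e at position i, S_ℓ = v_i·e·α_i^ℓ, so α_err = S_1/S_0.
  S_0^{−1} = 11^{−1} = 6 (mod 13), so α_err = 3·6 = 18 ≡ 5 = α_5. Error position i = 5.
  Consistency check: S_2/S_1 = 2·9 = 18 ≡ 5 = α_err ✓ (single-error assumption holds).
Step 4: error magnitude e = S_0/v_5 = S_0·∏_{j≠5}(α_5 − α_j) = 11·10 = 110 ≡ 6 (mod 13).
Step 5: correct position 5: c_5 = r_5 − e = 5 − 6 ≡ 12 (mod 13). Hence c = [11, 2, 10, 4, 12].
  Check: interpolating c through the α_i gives m(x) = 1 + 10·x (degree < 2) with m(α_i) = c_i for every i, so c is indeed a codeword.


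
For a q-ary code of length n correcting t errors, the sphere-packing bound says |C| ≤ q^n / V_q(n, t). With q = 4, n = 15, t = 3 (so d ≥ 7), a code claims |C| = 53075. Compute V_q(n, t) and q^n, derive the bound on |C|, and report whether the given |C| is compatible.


V_q(n, t) = 13276, q^n = 1073741824, Hamming bound = 80878, |C| = 53075 ≤ bound (satisfied).

Step 1: Compute V_q(n, t) = Σ_{j=0}^3 C(n, j) (q−1)^j.
  j = 0: C(15,0)·(3)^0 = 1·1 = 1.
  j = 1: C(15,1)·(3)^1 = 15·3 = 45.
  j = 2: C(15,2)·(3)^2 = 105·9 = 945.
  j = 3: C(15,3)·(3)^3 = 455·27 = 12285.
  V_q(n, t) = 1 + 45 + 945 + 12285 = 13276.
Step 2: q^n = 4^15 = 1073741824.
Step 3: Hamming bound ⌊q^n / V_q(n,t)⌋ = ⌊1073741824/13276⌋ = 80878.
Step 4: Compare |C| = 53075 to 80878: satisfied.
The claimed |C| lies below the Hamming bound.


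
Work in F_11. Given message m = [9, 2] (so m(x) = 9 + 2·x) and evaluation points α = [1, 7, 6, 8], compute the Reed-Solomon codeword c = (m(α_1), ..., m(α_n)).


c = [0, 1, 10, 3]

Message polynomial: m(x) = 9 + 2·x (mod 11).
For each evaluation point α_i, compute m(α_i) mod 11:
  α_1 = 1: Horner steps 2 → 0, so m(1) = 0.
  α_2 = 7: Horner steps 2 → 1, so m(7) = 1.
  α_3 = 6: Horner steps 2 → 10, so m(6) = 10.
  α_4 = 8: Horner steps 2 → 3, so m(8) = 3.
Codeword c = [0, 1, 10, 3] ∈ F_11^4.


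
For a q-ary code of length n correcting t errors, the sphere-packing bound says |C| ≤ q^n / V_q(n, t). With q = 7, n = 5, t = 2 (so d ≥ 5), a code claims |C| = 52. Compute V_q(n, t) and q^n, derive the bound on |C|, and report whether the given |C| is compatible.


V_q(n, t) = 391, q^n = 16807, Hamming bound = 42, |C| = 52 > bound (violated).

Step 1: Compute V_q(n, t) = Σ_{j=0}^2 C(n, j) (q−1)^j.
  j = 0: C(5,0)·(6)^0 = 1·1 = 1.
  j = 1: C(5,1)·(6)^1 = 5·6 = 30.
  j = 2: C(5,2)·(6)^2 = 10·36 = 360.
  V_q(n, t) = 1 + 30 + 360 = 391.
Step 2: q^n = 7^5 = 16807.
Step 3: Hamming bound ⌊q^n / V_q(n,t)⌋ = ⌊16807/391⌋ = 42.
Step 4: Compare |C| = 52 to 42: violated.
The claimed |C| lies above the Hamming bound, so no 7-ary code of length 5 with d ≥ 5 can have 52 codewords.


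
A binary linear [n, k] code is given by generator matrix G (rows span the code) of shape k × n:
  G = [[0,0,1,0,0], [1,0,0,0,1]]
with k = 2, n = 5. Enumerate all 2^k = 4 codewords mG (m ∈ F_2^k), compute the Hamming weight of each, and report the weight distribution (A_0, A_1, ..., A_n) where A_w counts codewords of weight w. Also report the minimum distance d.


Weight distribution: A_0 = 1, A_1 = 1, A_2 = 1, A_3 = 1. Minimum distance d = 1.

Enumerate all 2^2 = 4 messages m ∈ F_2^2.
For each, compute codeword c = mG in F_2^5, then tally its weight.
  m = 00 → c = 00000, weight = 0.
  m = 10 → c = 00100, weight = 1.
  m = 01 → c = 10001, weight = 2.
  m = 11 → c = 10101, weight = 3.
Tally weights:
  weight 0: 1 codewords.
  weight 1: 1 codewords.
  weight 2: 1 codewords.
  weight 3: 1 codewords.
Minimum distance d = smallest w > 0 with A_w > 0 = 1.
Sanity: Σ A_w = 4 = 2^2 = 4 ✓.


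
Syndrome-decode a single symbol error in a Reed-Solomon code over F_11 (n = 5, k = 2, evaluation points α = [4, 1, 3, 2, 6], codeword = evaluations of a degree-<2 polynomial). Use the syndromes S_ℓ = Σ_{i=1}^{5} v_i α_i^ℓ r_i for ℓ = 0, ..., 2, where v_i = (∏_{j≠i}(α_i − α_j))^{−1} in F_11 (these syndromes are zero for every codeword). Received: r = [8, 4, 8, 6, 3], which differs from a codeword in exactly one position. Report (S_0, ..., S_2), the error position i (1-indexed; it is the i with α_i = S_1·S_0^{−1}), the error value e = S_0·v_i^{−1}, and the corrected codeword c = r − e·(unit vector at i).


S = (2, 8, 10), error at position 1, error magnitude e = 9, c = [10, 4, 8, 6, 3].

Step 1: column multipliers v_i = (∏_{j≠i}(α_i − α_j))^{−1} mod 11.
  i = 1 (α = 4): (4−1)(4−3)(4−2)(4−6) = 3·1·2·(−2) = −12 ≡ 10, so v_1 = 10^{−1} = 10 (mod 11).
  i = 2 (α = 1): (1−4)(1−3)(1−2)(1−6) = (−3)·(−2)·(−1)·(−5) = 30 ≡ 8, so v_2 = 8^{−1} = 7 (mod 11).
  i = 3 (α = 3): (3−4)(3−1)(3−2)(3−6) = (−1)·2·1·(−3) = 6 ≡ 6, so v_3 = 6^{−1} = 2 (mod 11).
  i = 4 (α = 2): (2−4)(2−1)(2−3)(2−6) = (−2)·1·(−1)·(−4) = −8 ≡ 3, so v_4 = 3^{−1} = 4 (mod 11).
  i = 5 (α = 6): (6−4)(6−1)(6−3)(6−2) = 2·5·3·4 = 120 ≡ 10, so v_5 = 10^{−1} = 10 (mod 11).
  v = [10, 7, 2, 4, 10].
Step 2: syndromes of r = [8, 4, 8, 6, 3] (all sums mod 11).
  S_0 = Σ v_i r_i = 10·8 + 7·4 + 2·8 + 4·6 + 10·3 = 178 ≡ 2.
  S_1 = Σ v_i α_i r_i = 10·4·8 + 7·1·4 + 2·3·8 + 4·2·6 + 10·6·3 = 624 ≡ 8.
  α_i^2 mod 11 = [5, 1, 9, 4, 3].
  S_2 = Σ v_i α_i^2 r_i = 10·5·8 + 7·1·4 + 2·9·8 + 4·4·6 + 10·3·3 = 758 ≡ 10.
  S = (2, 8, 10) ≠ 0, so r is not a codeword (an error is present).
Step 3: locate the error. For a single error e at position i, S_ℓ = v_i·e·α_i^ℓ, so α_err = S_1/S_0.
  S_0^{−1} = 2^{−1} = 6 (mod 11), so α_err = 8·6 = 48 ≡ 4 = α_1. Error position i = 1.
  Consistency check: S_2/S_1 = 10·7 = 70 ≡ 4 = α_err ✓ (single-error assumption holds).
Step 4: error magnitude e = S_0/v_1 = S_0·∏_{j≠1}(α_1 − α_j) = 2·10 = 20 ≡ 9 (mod 11).
Step 5: correct position 1: c_1 = r_1 − e = 8 − 9 ≡ 10 (mod 11). Hence c = [10, 4, 8, 6, 3].
  Check: interpolating c through the α_i gives m(x) = 2 + 2·x (degree < 2) with m(α_i) = c_i for every i, so c is indeed a codeword.


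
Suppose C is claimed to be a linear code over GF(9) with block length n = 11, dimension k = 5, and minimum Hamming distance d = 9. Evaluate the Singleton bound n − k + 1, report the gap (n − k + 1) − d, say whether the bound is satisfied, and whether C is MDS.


Singleton RHS = n − k + 1 = 7, slack = -2, bound violated (no such code; not MDS).

Singleton bound: d ≤ n − k + 1.
Here n = 11, k = 5, so n − k + 1 = 7.
Given d = 9, check d ≤ 7: NO.
Slack = (n − k + 1) − d = -2.
The slack is negative: d = 9 exceeds n − k + 1 = 7 by 2, so the Singleton bound is violated and no linear [11, 5, 9]_9 code can exist. In particular it is not MDS (MDS requires d = n − k + 1 exactly).
Description: the claimed parameters are [11, 5, 9]_9; such a code would be impossible (violates the Singleton bound).


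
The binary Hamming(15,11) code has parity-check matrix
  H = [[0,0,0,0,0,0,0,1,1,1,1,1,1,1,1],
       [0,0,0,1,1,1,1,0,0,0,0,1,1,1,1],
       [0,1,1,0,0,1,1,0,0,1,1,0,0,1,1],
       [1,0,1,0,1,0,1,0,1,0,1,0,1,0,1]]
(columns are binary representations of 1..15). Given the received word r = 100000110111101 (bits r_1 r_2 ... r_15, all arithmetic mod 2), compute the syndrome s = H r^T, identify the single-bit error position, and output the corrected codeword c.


s = (0, 0, 0, 1)^T, error position = 1, corrected codeword c = 000000110111101

Compute s = H r^T mod 2 one row at a time:
  s_1 = 1 + 0 + 1 + 1 + 1 + 1 + 0 + 1 = 6 ≡ 0 (mod 2).
  s_2 = 0 + 0 + 0 + 1 + 1 + 1 + 0 + 1 = 4 ≡ 0 (mod 2).
  s_3 = 0 + 0 + 0 + 1 + 1 + 1 + 0 + 1 = 4 ≡ 0 (mod 2).
  s_4 = 1 + 0 + 0 + 1 + 0 + 1 + 1 + 1 = 5 ≡ 1 (mod 2).
s = (0, 0, 0, 1)^T — this equals column 1 of H (binary 0001), so error is at position 1.
Correct: flip bit 1 of r = 100000110111101 to get c = 000000110111101.


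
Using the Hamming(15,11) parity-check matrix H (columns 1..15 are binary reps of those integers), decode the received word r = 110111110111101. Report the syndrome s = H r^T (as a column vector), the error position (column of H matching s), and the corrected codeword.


s = (0, 1, 0, 0)^T, error position = 4, corrected codeword c = 110011110111101

Compute s = H r^T mod 2 one row at a time:
  s_1 = 1 + 0 + 1 + 1 + 1 + 1 + 0 + 1 = 6 ≡ 0 (mod 2).
  s_2 = 1 + 1 + 1 + 1 + 1 + 1 + 0 + 1 = 7 ≡ 1 (mod 2).
  s_3 = 1 + 0 + 1 + 1 + 1 + 1 + 0 + 1 = 6 ≡ 0 (mod 2).
  s_4 = 1 + 0 + 1 + 1 + 0 + 1 + 1 + 1 = 6 ≡ 0 (mod 2).
s = (0, 1, 0, 0)^T — this equals column 4 of H (binary 0100), so error is at position 4.
Correct: flip bit 4 of r = 110111110111101 to get c = 110011110111101.


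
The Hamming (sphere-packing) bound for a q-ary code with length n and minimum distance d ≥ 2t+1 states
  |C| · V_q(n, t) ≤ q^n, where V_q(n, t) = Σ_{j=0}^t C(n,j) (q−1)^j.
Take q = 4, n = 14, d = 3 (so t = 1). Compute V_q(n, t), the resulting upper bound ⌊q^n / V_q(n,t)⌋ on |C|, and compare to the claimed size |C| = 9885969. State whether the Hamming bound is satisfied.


V_q(n, t) = 43, q^n = 268435456, Hamming bound = 6242685, |C| = 9885969 > bound (violated).

Step 1: Compute V_q(n, t) = Σ_{j=0}^1 C(n, j) (q−1)^j.
  j = 0: C(14,0)·(3)^0 = 1·1 = 1.
  j = 1: C(14,1)·(3)^1 = 14·3 = 42.
  V_q(n, t) = 1 + 42 = 43.
Step 2: q^n = 4^14 = 268435456.
Step 3: Hamming bound ⌊q^n / V_q(n,t)⌋ = ⌊268435456/43⌋ = 6242685.
Step 4: Compare |C| = 9885969 to 6242685: violated.
The claimed |C| lies above the Hamming bound, so no 4-ary code of length 14 with d ≥ 3 can have 9885969 codewords.


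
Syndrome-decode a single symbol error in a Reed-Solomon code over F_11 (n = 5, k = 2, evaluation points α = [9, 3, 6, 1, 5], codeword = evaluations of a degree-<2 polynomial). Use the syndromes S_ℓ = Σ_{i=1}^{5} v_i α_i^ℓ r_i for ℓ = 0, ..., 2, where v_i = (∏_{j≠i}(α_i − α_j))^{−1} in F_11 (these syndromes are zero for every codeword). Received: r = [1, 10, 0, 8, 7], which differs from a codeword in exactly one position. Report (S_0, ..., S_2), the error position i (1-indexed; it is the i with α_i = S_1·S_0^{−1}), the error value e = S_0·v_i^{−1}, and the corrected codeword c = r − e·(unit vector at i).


S = (6, 6, 6), error at position 4, error magnitude e = 6, c = [1, 10, 0, 2, 7].

Step 1: column multipliers v_i = (∏_{j≠i}(α_i − α_j))^{−1} mod 11.
  i = 1 (α = 9): (9−3)(9−6)(9−1)(9−5) = 6·3·8·4 = 576 ≡ 4, so v_1 = 4^{−1} = 3 (mod 11).
  i = 2 (α = 3): (3−9)(3−6)(3−1)(3−5) = (−6)·(−3)·2·(−2) = −72 ≡ 5, so v_2 = 5^{−1} = 9 (mod 11).
  i = 3 (α = 6): (6−9)(6−3)(6−1)(6−5) = (−3)·3·5·1 = −45 ≡ 10, so v_3 = 10^{−1} = 10 (mod 11).
  i = 4 (α = 1): (1−9)(1−3)(1−6)(1−5) = (−8)·(−2)·(−5)·(−4) = 320 ≡ 1, so v_4 = 1^{−1} = 1 (mod 11).
  i = 5 (α = 5): (5−9)(5−3)(5−6)(5−1) = (−4)·2·(−1)·4 = 32 ≡ 10, so v_5 = 10^{−1} = 10 (mod 11).
  v = [3, 9, 10, 1, 10].
Step 2: syndromes of r = [1, 10, 0, 8, 7] (all sums mod 11).
  S_0 = Σ v_i r_i = 3·1 + 9·10 + 10·0 + 1·8 + 10·7 = 171 ≡ 6.
  S_1 = Σ v_i α_i r_i = 3·9·1 + 9·3·10 + 10·6·0 + 1·1·8 + 10·5·7 = 655 ≡ 6.
  α_i^2 mod 11 = [4, 9, 3, 1, 3].
  S_2 = Σ v_i α_i^2 r_i = 3·4·1 + 9·9·10 + 10·3·0 + 1·1·8 + 10·3·7 = 1040 ≡ 6.
  S = (6, 6, 6) ≠ 0, so r is not a codeword (an error is present).
Step 3: locate the error. For a single error e at position i, S_ℓ = v_i·e·α_i^ℓ, so α_err = S_1/S_0.
  S_0^{−1} = 6^{−1} = 2 (mod 11), so α_err = 6·2 = 12 ≡ 1 = α_4. Error position i = 4.
  Consistency check: S_2/S_1 = 6·2 = 12 ≡ 1 = α_err ✓ (single-error assumption holds).
Step 4: error magnitude e = S_0/v_4 = S_0·∏_{j≠4}(α_4 − α_j) = 6·1 = 6 ≡ 6 (mod 11).
Step 5: correct position 4: c_4 = r_4 − e = 8 − 6 ≡ 2 (mod 11). Hence c = [1, 10, 0, 2, 7].
  Check: interpolating c through the α_i gives m(x) = 9 + 4·x (degree < 2) with m(α_i) = c_i for every i, so c is indeed a codeword.


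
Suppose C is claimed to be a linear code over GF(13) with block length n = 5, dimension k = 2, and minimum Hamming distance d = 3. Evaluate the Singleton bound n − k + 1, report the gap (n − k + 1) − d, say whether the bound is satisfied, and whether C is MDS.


Singleton RHS = n − k + 1 = 4, slack = 1, bound satisfied, not MDS.

Singleton bound: d ≤ n − k + 1.
Here n = 5, k = 2, so n − k + 1 = 4.
Given d = 3, check d ≤ 4: YES.
Slack = (n − k + 1) − d = 1.
The code is NOT MDS (slack = 1 > 0).
Description: the claimed parameters are [5, 2, 3]_13; such a code would be non-MDS.


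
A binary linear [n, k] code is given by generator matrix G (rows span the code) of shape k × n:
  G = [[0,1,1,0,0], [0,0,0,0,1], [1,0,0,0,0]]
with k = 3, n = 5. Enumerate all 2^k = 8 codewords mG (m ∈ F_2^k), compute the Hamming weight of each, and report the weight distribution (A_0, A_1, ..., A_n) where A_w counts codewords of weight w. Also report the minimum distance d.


Weight distribution: A_0 = 1, A_1 = 2, A_2 = 2, A_3 = 2, A_4 = 1. Minimum distance d = 1.

Enumerate all 2^3 = 8 messages m ∈ F_2^3.
For each, compute codeword c = mG in F_2^5, then tally its weight.
  m = 000 → c = 00000, weight = 0.
  m = 100 → c = 01100, weight = 2.
  m = 010 → c = 00001, weight = 1.
  m = 110 → c = 01101, weight = 3.
  m = 001 → c = 10000, weight = 1.
  m = 101 → c = 11100, weight = 3.
  m = 011 → c = 10001, weight = 2.
  m = 111 → c = 11101, weight = 4.
Tally weights:
  weight 0: 1 codewords.
  weight 1: 2 codewords.
  weight 2: 2 codewords.
  weight 3: 2 codewords.
  weight 4: 1 codewords.
Minimum distance d = smallest w > 0 with A_w > 0 = 1.
Sanity: Σ A_w = 8 = 2^3 = 8 ✓.


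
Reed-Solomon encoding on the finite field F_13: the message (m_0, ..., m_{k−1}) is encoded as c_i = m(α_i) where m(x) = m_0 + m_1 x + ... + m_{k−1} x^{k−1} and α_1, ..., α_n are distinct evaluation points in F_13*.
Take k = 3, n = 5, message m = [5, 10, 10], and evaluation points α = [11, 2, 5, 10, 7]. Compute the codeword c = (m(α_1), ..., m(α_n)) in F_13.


c = [12, 0, 6, 0, 6]

Message polynomial: m(x) = 5 + 10·x + 10·x^2 (mod 13).
For each evaluation point α_i, compute m(α_i) mod 13:
  α_1 = 11: Horner steps 10 → 3 → 12, so m(11) = 12.
  α_2 = 2: Horner steps 10 → 4 → 0, so m(2) = 0.
  α_3 = 5: Horner steps 10 → 8 → 6, so m(5) = 6.
  α_4 = 10: Horner steps 10 → 6 → 0, so m(10) = 0.
  α_5 = 7: Horner steps 10 → 2 → 6, so m(7) = 6.
Codeword c = [12, 0, 6, 0, 6] ∈ F_13^5.


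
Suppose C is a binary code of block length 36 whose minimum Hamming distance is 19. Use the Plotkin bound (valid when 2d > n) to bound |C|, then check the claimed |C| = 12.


Plotkin bound M ≤ 18; given |C| = 12 ≤ bound (satisfied).

Check applicability: 2d = 38, n = 36.
2d − n = 2 > 0, so Plotkin applies.
Compute d/(2d−n) = 19/2 ≈ 9.5000.
⌊d/(2d−n)⌋ = 9.
Plotkin bound: M ≤ 2·9 = 18.
Given |C| = 12, check: satisfied.
This |C| is below the Plotkin bound.


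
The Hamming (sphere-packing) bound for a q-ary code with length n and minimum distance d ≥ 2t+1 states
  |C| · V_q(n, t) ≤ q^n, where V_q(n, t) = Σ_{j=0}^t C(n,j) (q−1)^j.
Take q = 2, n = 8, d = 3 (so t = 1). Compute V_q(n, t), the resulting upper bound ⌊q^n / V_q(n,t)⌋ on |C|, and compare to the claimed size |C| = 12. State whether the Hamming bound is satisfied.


V_q(n, t) = 9, q^n = 256, Hamming bound = 28, |C| = 12 ≤ bound (satisfied).

Step 1: Compute V_q(n, t) = Σ_{j=0}^1 C(n, j) (q−1)^j.
  j = 0: C(8,0)·(1)^0 = 1·1 = 1.
  j = 1: C(8,1)·(1)^1 = 8·1 = 8.
  V_q(n, t) = 1 + 8 = 9.
Step 2: q^n = 2^8 = 256.
Step 3: Hamming bound ⌊q^n / V_q(n,t)⌋ = ⌊256/9⌋ = 28.
Step 4: Compare |C| = 12 to 28: satisfied.
The claimed |C| lies below the Hamming bound.


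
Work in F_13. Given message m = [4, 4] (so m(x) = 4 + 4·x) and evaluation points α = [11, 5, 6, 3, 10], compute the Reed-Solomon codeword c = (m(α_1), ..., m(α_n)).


c = [9, 11, 2, 3, 5]

Message polynomial: m(x) = 4 + 4·x (mod 13).
For each evaluation point α_i, compute m(α_i) mod 13:
  α_1 = 11: Horner steps 4 → 9, so m(11) = 9.
  α_2 = 5: Horner steps 4 → 11, so m(5) = 11.
  α_3 = 6: Horner steps 4 → 2, so m(6) = 2.
  α_4 = 3: Horner steps 4 → 3, so m(3) = 3.
  α_5 = 10: Horner steps 4 → 5, so m(10) = 5.
Codeword c = [9, 11, 2, 3, 5] ∈ F_13^5.


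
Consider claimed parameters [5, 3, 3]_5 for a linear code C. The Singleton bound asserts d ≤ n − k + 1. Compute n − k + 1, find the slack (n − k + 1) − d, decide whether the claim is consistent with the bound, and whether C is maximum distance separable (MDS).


Singleton RHS = n − k + 1 = 3, slack = 0, bound satisfied, MDS.

Singleton bound: d ≤ n − k + 1.
Here n = 5, k = 3, so n − k + 1 = 3.
Given d = 3, check d ≤ 3: YES.
Slack = (n − k + 1) − d = 0.
The code is MDS (slack = 0).
Description: the claimed parameters are [5, 3, 3]_5; such a code would be MDS (meets Singleton bound).


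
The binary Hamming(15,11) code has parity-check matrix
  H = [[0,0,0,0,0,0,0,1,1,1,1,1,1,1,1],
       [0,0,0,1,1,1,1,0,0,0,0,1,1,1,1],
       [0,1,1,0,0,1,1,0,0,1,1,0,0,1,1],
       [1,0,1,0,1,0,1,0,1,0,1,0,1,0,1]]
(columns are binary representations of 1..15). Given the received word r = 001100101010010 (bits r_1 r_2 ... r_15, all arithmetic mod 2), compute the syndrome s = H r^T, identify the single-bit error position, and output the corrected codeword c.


s = (1, 1, 0, 0)^T, error position = 12, corrected codeword c = 001100101011010

Compute s = H r^T mod 2 one row at a time:
  s_1 = 0 + 1 + 0 + 1 + 0 + 0 + 1 + 0 = 3 ≡ 1 (mod 2).
  s_2 = 1 + 0 + 0 + 1 + 0 + 0 + 1 + 0 = 3 ≡ 1 (mod 2).
  s_3 = 0 + 1 + 0 + 1 + 0 + 1 + 1 + 0 = 4 ≡ 0 (mod 2).
  s_4 = 0 + 1 + 0 + 1 + 1 + 1 + 0 + 0 = 4 ≡ 0 (mod 2).
s = (1, 1, 0, 0)^T — this equals column 12 of H (binary 1100), so error is at position 12.
Correct: flip bit 12 of r = 001100101010010 to get c = 001100101011010.


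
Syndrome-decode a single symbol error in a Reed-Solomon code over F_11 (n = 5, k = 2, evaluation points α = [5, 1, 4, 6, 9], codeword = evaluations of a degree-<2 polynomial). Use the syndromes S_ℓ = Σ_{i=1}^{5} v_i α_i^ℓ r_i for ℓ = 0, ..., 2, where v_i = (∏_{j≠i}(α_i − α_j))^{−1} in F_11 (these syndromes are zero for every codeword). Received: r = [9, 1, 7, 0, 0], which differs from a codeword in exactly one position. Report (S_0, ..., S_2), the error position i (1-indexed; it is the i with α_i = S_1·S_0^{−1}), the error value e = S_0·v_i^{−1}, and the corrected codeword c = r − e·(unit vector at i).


S = (7, 8, 6), error at position 5, error magnitude e = 5, c = [9, 1, 7, 0, 6].

Step 1: column multipliers v_i = (∏_{j≠i}(α_i − α_j))^{−1} mod 11.
  i = 1 (α = 5): (5−1)(5−4)(5−6)(5−9) = 4·1·(−1)·(−4) = 16 ≡ 5, so v_1 = 5^{−1} = 9 (mod 11).
  i = 2 (α = 1): (1−5)(1−4)(1−6)(1−9) = (−4)·(−3)·(−5)·(−8) = 480 ≡ 7, so v_2 = 7^{−1} = 8 (mod 11).
  i = 3 (α = 4): (4−5)(4−1)(4−6)(4−9) = (−1)·3·(−2)·(−5) = −30 ≡ 3, so v_3 = 3^{−1} = 4 (mod 11).
  i = 4 (α = 6): (6−5)(6−1)(6−4)(6−9) = 1·5·2·(−3) = −30 ≡ 3, so v_4 = 3^{−1} = 4 (mod 11).
  i = 5 (α = 9): (9−5)(9−1)(9−4)(9−6) = 4·8·5·3 = 480 ≡ 7, so v_5 = 7^{−1} = 8 (mod 11).
  v = [9, 8, 4, 4, 8].
Step 2: syndromes of r = [9, 1, 7, 0, 0] (all sums mod 11).
  S_0 = Σ v_i r_i = 9·9 + 8·1 + 4·7 + 4·0 + 8·0 = 117 ≡ 7.
  S_1 = Σ v_i α_i r_i = 9·5·9 + 8·1·1 + 4·4·7 + 4·6·0 + 8·9·0 = 525 ≡ 8.
  α_i^2 mod 11 = [3, 1, 5, 3, 4].
  S_2 = Σ v_i α_i^2 r_i = 9·3·9 + 8·1·1 + 4·5·7 + 4·3·0 + 8·4·0 = 391 ≡ 6.
  S = (7, 8, 6) ≠ 0, so r is not a codeword (an error is present).
Step 3: locate the error. For a single error e at position i, S_ℓ = v_i·e·α_i^ℓ, so α_err = S_1/S_0.
  S_0^{−1} = 7^{−1} = 8 (mod 11), so α_err = 8·8 = 64 ≡ 9 = α_5. Error position i = 5.
  Consistency check: S_2/S_1 = 6·7 = 42 ≡ 9 = α_err ✓ (single-error assumption holds).
Step 4: error magnitude e = S_0/v_5 = S_0·∏_{j≠5}(α_5 − α_j) = 7·7 = 49 ≡ 5 (mod 11).
Step 5: correct position 5: c_5 = r_5 − e = 0 − 5 ≡ 6 (mod 11). Hence c = [9, 1, 7, 0, 6].
  Check: interpolating c through the α_i gives m(x) = 10 + 2·x (degree < 2) with m(α_i) = c_i for every i, so c is indeed a codeword.


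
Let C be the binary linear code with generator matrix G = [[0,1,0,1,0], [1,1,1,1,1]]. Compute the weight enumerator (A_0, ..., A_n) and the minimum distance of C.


Weight distribution: A_0 = 1, A_2 = 1, A_3 = 1, A_5 = 1. Minimum distance d = 2.

Enumerate all 2^2 = 4 messages m ∈ F_2^2.
For each, compute codeword c = mG in F_2^5, then tally its weight.
  m = 00 → c = 00000, weight = 0.
  m = 10 → c = 01010, weight = 2.
  m = 01 → c = 11111, weight = 5.
  m = 11 → c = 10101, weight = 3.
Tally weights:
  weight 0: 1 codewords.
  weight 2: 1 codewords.
  weight 3: 1 codewords.
  weight 5: 1 codewords.
Minimum distance d = smallest w > 0 with A_w > 0 = 2.
Sanity: Σ A_w = 4 = 2^2 = 4 ✓.


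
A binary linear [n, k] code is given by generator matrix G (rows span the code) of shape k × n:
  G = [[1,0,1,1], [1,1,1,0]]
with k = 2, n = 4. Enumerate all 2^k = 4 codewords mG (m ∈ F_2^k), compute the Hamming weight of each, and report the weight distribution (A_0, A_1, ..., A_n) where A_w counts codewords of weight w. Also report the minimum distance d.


Weight distribution: A_0 = 1, A_2 = 1, A_3 = 2. Minimum distance d = 2.

Enumerate all 2^2 = 4 messages m ∈ F_2^2.
For each, compute codeword c = mG in F_2^4, then tally its weight.
  m = 00 → c = 0000, weight = 0.
  m = 10 → c = 1011, weight = 3.
  m = 01 → c = 1110, weight = 3.
  m = 11 → c = 0101, weight = 2.
Tally weights:
  weight 0: 1 codewords.
  weight 2: 1 codewords.
  weight 3: 2 codewords.
Minimum distance d = smallest w > 0 with A_w > 0 = 2.
Sanity: Σ A_w = 4 = 2^2 = 4 ✓.
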